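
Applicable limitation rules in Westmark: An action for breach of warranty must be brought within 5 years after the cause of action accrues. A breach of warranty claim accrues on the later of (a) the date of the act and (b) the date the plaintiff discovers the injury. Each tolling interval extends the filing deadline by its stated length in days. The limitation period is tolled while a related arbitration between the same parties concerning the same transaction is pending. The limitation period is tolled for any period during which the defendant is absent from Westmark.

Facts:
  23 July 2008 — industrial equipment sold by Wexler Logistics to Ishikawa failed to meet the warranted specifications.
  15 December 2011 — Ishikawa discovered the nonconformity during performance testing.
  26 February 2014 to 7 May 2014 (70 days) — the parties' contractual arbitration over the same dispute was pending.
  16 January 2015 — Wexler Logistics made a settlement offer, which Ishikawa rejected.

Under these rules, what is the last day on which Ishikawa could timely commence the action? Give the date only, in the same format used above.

23 February 2017

The claim accrued on 15 December 2011 — the later of the 23 July 2008 act and the 15 December 2011 discovery.
Adding the 5 years base period to 15 December 2011 gives a deadline of 15 December 2016, before any tolling.
Because the pending related arbitration ran from 26 February 2014 to 7 May 2014, the deadline is extended by 70 days to 23 February 2017.
None of the other events listed affects the running of the period under the stated rules.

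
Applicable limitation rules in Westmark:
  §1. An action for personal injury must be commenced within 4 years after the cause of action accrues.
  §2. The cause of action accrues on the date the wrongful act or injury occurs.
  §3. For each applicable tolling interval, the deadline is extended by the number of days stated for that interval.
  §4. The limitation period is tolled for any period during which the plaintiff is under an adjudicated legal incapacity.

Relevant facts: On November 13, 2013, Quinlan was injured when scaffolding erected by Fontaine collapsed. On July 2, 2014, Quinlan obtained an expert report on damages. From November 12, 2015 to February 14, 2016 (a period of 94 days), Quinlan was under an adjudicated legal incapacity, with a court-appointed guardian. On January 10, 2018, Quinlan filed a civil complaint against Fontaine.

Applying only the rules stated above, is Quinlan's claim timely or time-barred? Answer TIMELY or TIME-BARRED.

TIMELY

The limitation period began to run on November 13, 2013.
The untolled deadline — 4 years after November 13, 2013 — is November 13, 2017.
Because the plaintiff's legal incapacity ran from November 12, 2015 to February 14, 2016, the deadline is extended by 94 days to February 15, 2018.
None of the other events listed affects the running of the period under the stated rules.
Quinlan filed on January 10, 2018, before the February 15, 2018 deadline, so the action is timely.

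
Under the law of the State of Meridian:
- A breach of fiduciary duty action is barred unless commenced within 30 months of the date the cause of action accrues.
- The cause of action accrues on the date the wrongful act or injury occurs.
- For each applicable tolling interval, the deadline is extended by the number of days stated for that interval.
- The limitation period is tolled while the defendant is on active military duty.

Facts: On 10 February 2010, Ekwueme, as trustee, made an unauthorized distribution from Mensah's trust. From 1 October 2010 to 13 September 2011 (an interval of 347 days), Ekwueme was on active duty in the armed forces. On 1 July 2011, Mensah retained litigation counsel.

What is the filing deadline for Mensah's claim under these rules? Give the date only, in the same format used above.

The cause of action accrued on 10 February 2010, the date of the act.
Adding the 30 months base period to 10 February 2010 gives a deadline of 10 August 2012, before any tolling.
Because the defendant's active military service ran from 1 October 2010 to 13 September 2011, the deadline is extended by 347 days to 23 July 2013.
Nothing else in the chronology tolls or restarts the period.

23 July 2013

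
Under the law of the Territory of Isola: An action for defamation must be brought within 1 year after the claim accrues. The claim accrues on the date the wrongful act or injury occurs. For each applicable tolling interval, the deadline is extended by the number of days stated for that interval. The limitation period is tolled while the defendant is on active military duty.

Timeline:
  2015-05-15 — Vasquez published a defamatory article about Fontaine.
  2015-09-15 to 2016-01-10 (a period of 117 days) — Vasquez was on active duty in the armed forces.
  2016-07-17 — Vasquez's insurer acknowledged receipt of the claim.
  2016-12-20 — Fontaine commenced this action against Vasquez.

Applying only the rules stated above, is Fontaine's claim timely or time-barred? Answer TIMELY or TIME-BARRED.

TIME-BARRED

The claim accrued on 2015-05-15, when the wrongful act occurred.
Adding the 1 year base period to 2015-05-15 gives a deadline of 2016-05-15, before any tolling.
Because the defendant's active military service ran from 2015-09-15 to 2016-01-10, the deadline is extended by 117 days to 2016-09-09.
Nothing else in the chronology tolls or restarts the period.
The 2016-12-20 filing falls after the 2016-09-09 deadline; the claim is time-barred.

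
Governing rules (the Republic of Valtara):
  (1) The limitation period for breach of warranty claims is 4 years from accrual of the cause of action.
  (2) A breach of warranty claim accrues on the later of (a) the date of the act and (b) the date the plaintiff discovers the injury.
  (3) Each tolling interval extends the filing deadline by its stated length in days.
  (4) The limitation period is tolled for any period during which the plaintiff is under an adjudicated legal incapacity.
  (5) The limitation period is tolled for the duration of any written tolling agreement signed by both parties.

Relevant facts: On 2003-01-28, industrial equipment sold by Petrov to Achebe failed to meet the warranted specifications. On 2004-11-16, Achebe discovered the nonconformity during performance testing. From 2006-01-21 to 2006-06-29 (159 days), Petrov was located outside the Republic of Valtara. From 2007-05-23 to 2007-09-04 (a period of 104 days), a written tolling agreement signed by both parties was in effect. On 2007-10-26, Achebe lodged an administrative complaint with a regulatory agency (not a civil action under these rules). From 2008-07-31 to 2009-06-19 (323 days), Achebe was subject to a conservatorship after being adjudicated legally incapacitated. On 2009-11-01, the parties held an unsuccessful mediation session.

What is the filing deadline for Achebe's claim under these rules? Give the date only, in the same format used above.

2010-01-17

Because discovery on 2004-11-16 post-dates the 2003-01-28 act, accrual under the later-of rule falls on 2004-11-16.
The untolled deadline — 4 years after 2004-11-16 — is 2008-11-16.
The period was tolled for 104 days by the written tolling agreement (2007-05-23 to 2007-09-04), pushing the deadline to 2009-02-28.
The plaintiff's legal incapacity from 2008-07-31 to 2009-06-19 tolled the period for 323 days, extending the deadline to 2010-01-17.
The defendant's absence from the jurisdiction from 2006-01-21 to 2006-06-29 does not toll the period, because no stated rule makes the defendant's absence a tolling event.
The other events in the timeline have no effect on the limitation period under the stated rules.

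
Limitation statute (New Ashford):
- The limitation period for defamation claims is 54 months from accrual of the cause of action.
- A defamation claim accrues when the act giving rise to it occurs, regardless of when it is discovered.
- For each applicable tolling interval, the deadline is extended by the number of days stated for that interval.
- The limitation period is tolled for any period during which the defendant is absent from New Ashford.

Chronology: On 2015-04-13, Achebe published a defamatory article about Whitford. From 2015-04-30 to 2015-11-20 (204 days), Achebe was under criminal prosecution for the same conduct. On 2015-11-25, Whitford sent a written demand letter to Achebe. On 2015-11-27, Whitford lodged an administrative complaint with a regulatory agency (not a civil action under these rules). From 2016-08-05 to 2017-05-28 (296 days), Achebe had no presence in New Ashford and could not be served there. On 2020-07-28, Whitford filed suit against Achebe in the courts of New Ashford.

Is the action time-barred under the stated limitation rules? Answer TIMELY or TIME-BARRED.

The limitation period began to run on 2015-04-13.
The untolled deadline — 54 months after 2015-04-13 — is 2019-10-13.
Because the defendant's absence from the jurisdiction ran from 2016-08-05 to 2017-05-28, the deadline is extended by 296 days to 2020-08-04.
No stated provision tolls the period for a criminal prosecution, so the interval from 2015-04-30 to 2015-11-20 has no effect on the deadline.
None of the other events listed affects the running of the period under the stated rules.
Whitford filed on 2020-07-28, before the 2020-08-04 deadline, so the action is timely.

TIMELY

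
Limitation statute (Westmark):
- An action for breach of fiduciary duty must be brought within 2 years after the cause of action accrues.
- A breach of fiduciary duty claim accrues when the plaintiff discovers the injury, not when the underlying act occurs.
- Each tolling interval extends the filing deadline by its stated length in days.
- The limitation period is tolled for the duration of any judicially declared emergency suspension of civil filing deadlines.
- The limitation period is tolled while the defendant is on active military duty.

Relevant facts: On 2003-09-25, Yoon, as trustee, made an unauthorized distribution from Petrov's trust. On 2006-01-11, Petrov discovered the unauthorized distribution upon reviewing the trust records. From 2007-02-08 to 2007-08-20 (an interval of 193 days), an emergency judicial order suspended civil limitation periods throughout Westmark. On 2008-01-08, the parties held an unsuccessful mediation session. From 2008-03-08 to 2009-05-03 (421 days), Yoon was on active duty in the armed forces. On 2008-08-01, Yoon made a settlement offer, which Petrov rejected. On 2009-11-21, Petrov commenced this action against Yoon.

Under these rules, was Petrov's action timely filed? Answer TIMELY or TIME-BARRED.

The claim did not accrue until Petrov discovered the injury on 2006-01-11; the 2003-09-25 act date does not start the clock under the stated rule.
2 years from 2006-01-11 is 2008-01-11.
The period was tolled for 193 days by the emergency suspension of filing deadlines (2007-02-08 to 2007-08-20), pushing the deadline to 2008-07-22.
The defendant's active military service from 2008-03-08 to 2009-05-03 tolled the period for 421 days, extending the deadline to 2009-09-16.
Nothing else in the chronology tolls or restarts the period.
Petrov filed on 2009-11-21, after the 2009-09-16 deadline, so the action is time-barred.

TIME-BARRED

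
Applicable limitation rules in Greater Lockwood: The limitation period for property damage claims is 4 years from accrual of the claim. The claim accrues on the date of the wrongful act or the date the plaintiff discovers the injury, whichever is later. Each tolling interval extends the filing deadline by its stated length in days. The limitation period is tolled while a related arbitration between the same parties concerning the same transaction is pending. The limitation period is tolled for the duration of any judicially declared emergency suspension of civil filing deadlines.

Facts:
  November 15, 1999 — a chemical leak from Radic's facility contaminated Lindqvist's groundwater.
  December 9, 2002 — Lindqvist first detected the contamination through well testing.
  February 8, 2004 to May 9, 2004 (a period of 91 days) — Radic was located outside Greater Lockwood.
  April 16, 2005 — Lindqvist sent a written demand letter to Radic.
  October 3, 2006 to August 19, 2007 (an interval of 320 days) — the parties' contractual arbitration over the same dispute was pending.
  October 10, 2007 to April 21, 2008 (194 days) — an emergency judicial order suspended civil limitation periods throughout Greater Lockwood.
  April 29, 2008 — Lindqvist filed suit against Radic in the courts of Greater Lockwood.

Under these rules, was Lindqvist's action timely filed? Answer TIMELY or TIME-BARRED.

The claim accrued on December 9, 2002 — the later of the November 15, 1999 act and the December 9, 2002 discovery.
The untolled deadline — 4 years after December 9, 2002 — is December 9, 2006.
Because the pending related arbitration ran from October 3, 2006 to August 19, 2007, the deadline is extended by 320 days to October 25, 2007.
Because the emergency suspension of filing deadlines ran from October 10, 2007 to April 21, 2008, the deadline is extended by 194 days to May 6, 2008.
No stated provision tolls the period for the defendant's absence, so the interval from February 8, 2004 to May 9, 2004 has no effect on the deadline.
Nothing else in the chronology tolls or restarts the period.
Lindqvist filed on April 29, 2008, before the May 6, 2008 deadline, so the action is timely.

TIMELY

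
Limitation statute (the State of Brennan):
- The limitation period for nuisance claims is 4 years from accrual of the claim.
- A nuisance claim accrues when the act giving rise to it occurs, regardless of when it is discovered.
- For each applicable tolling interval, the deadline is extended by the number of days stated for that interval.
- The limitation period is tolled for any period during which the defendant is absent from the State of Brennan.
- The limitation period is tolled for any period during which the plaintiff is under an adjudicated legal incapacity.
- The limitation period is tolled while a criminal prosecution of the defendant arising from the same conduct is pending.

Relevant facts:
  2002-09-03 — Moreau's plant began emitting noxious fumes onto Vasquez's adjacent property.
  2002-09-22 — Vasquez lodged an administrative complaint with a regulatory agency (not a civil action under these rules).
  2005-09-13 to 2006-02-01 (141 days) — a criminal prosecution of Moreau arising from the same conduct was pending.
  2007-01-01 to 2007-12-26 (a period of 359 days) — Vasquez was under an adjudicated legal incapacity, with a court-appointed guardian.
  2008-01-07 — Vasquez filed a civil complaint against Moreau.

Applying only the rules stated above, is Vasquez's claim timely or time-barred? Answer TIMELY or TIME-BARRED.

The claim accrued on 2002-09-03, when the wrongful act occurred.
4 years from 2002-09-03 is 2006-09-03.
The period was tolled for 141 days by the pending criminal prosecution (2005-09-13 to 2006-02-01), pushing the deadline to 2007-01-22.
Because the plaintiff's legal incapacity ran from 2007-01-01 to 2007-12-26, the deadline is extended by 359 days to 2008-01-16.
Nothing else in the chronology tolls or restarts the period.
Vasquez filed on 2008-01-07, before the 2008-01-16 deadline, so the action is timely.

TIMELY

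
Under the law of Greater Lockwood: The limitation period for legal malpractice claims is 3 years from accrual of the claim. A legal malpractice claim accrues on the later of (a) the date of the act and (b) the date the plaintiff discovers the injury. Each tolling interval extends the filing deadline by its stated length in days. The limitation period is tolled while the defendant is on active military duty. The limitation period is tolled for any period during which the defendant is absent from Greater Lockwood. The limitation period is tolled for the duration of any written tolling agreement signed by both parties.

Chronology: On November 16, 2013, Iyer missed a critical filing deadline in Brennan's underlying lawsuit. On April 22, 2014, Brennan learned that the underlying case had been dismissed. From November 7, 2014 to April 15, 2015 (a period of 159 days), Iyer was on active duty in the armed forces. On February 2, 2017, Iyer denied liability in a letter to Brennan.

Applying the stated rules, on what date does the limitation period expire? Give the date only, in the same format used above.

The claim accrued on April 22, 2014 — the later of the November 16, 2013 act and the April 22, 2014 discovery.
The untolled deadline — 3 years after April 22, 2014 — is April 22, 2017.
Because the defendant's active military service ran from November 7, 2014 to April 15, 2015, the deadline is extended by 159 days to September 28, 2017.
Nothing else in the chronology tolls or restarts the period.

September 28, 2017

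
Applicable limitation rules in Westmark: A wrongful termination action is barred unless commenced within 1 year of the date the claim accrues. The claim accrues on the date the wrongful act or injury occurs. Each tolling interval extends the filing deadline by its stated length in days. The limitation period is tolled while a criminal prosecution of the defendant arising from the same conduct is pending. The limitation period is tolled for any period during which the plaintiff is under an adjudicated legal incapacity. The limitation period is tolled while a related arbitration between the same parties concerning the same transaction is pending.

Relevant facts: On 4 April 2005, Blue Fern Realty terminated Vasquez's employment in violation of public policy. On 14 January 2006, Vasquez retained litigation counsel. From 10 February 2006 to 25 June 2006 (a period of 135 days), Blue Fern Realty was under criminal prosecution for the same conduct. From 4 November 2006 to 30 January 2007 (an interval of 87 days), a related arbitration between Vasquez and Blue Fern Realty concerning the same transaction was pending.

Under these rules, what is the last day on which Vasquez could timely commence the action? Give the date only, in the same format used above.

17 August 2006

The claim accrued on 4 April 2005, the date of the act.
The untolled deadline — 1 year after 4 April 2005 — is 4 April 2006.
Because the pending criminal prosecution ran from 10 February 2006 to 25 June 2006, the deadline is extended by 135 days to 17 August 2006.
The pending related arbitration starting 4 November 2006 came too late — the period had run on 17 August 2006 — and so does not extend the deadline.
Nothing else in the chronology tolls or restarts the period.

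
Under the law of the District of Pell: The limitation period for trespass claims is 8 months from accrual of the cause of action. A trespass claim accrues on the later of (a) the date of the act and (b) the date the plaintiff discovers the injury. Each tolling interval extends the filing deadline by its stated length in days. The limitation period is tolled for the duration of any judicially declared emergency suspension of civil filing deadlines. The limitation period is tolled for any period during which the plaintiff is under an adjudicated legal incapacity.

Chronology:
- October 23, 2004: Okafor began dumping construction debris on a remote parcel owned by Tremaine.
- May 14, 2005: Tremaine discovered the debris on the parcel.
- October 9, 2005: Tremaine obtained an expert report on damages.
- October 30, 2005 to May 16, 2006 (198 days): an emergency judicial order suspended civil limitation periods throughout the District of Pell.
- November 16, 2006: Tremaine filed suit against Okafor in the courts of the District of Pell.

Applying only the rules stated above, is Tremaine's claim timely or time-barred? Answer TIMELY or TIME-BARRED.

TIME-BARRED

Taking the later of the act (October 23, 2004) and discovery (May 14, 2005), the claim accrued on May 14, 2005.
The untolled deadline — 8 months after May 14, 2005 — is January 14, 2006.
The period was tolled for 198 days by the emergency suspension of filing deadlines (October 30, 2005 to May 16, 2006), pushing the deadline to July 31, 2006.
The other events in the timeline have no effect on the limitation period under the stated rules.
Filing on November 16, 2006 missed the July 31, 2006 deadline — the action is time-barred.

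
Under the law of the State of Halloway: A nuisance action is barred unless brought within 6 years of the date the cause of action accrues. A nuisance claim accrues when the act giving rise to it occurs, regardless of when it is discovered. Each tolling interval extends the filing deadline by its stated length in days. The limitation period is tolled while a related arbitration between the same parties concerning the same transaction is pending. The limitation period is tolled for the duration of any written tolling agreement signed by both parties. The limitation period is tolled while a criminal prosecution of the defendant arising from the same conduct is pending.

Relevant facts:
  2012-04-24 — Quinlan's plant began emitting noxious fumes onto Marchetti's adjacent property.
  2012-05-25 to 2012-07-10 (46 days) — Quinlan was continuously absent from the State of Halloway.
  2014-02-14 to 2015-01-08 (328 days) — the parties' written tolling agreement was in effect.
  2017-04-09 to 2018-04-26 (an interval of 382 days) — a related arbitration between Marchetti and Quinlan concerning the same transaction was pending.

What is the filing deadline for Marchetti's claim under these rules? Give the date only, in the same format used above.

The claim accrued on 2012-04-24, when the wrongful act occurred.
Adding the 6 years base period to 2012-04-24 gives a deadline of 2018-04-24, before any tolling.
The period was tolled for 328 days by the written tolling agreement (2014-02-14 to 2015-01-08), pushing the deadline to 2019-03-18.
The pending related arbitration from 2017-04-09 to 2018-04-26 tolled the period for 382 days, extending the deadline to 2020-04-03.
The defendant's absence from the jurisdiction from 2012-05-25 to 2012-07-10 does not toll the period, because no stated rule makes the defendant's absence a tolling event.

2020-04-03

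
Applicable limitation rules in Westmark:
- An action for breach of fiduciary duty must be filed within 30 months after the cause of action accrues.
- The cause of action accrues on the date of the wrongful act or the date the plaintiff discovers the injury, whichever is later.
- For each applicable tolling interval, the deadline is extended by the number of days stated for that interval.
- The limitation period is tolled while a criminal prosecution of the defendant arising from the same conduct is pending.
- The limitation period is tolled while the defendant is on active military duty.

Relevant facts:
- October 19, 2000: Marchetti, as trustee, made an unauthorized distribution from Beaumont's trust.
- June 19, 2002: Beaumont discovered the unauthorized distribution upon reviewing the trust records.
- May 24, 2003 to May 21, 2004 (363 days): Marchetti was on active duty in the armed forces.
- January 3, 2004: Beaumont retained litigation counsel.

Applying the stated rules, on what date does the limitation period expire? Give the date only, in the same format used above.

December 17, 2005

Because discovery on June 19, 2002 post-dates the October 19, 2000 act, accrual under the later-of rule falls on June 19, 2002.
Adding the 30 months base period to June 19, 2002 gives a deadline of December 19, 2004, before any tolling.
Because the defendant's active military service ran from May 24, 2003 to May 21, 2004, the deadline is extended by 363 days to December 17, 2005.
The other events in the timeline have no effect on the limitation period under the stated rules.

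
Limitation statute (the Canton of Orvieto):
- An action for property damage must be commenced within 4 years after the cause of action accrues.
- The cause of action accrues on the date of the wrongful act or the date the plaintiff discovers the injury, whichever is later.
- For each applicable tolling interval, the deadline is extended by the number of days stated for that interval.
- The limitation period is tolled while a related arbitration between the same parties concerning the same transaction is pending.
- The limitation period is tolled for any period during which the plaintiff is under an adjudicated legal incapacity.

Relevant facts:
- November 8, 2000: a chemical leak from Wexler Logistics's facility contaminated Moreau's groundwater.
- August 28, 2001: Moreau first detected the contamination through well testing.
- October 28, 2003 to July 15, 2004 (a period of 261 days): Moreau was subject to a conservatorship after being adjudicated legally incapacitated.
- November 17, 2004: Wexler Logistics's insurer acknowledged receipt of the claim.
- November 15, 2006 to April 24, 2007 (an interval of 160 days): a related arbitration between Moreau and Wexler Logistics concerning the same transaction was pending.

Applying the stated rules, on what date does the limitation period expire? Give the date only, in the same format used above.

Because discovery on August 28, 2001 post-dates the November 8, 2000 act, accrual under the later-of rule falls on August 28, 2001.
The untolled deadline — 4 years after August 28, 2001 — is August 28, 2005.
The plaintiff's legal incapacity from October 28, 2003 to July 15, 2004 tolled the period for 261 days, extending the deadline to May 16, 2006.
The pending related arbitration starting November 15, 2006 came too late — the period had run on May 16, 2006 — and so does not extend the deadline.
The other events in the timeline have no effect on the limitation period under the stated rules.

May 16, 2006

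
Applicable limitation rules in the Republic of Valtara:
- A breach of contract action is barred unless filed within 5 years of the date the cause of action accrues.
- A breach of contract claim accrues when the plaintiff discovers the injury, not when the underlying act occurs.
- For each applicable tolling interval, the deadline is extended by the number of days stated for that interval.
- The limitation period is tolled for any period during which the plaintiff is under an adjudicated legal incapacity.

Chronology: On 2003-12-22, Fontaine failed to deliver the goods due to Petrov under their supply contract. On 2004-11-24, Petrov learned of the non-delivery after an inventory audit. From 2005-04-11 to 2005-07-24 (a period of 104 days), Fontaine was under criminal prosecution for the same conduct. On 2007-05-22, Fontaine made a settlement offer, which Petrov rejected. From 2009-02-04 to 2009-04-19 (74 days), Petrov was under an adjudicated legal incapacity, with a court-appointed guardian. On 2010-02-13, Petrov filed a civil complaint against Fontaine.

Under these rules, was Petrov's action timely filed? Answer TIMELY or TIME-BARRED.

Accrual is tied to discovery, so the period began on 2004-11-24 rather than on 2003-12-22 when the act occurred.
The untolled deadline — 5 years after 2004-11-24 — is 2009-11-24.
Because the plaintiff's legal incapacity ran from 2009-02-04 to 2009-04-19, the deadline is extended by 74 days to 2010-02-06.
No stated provision tolls the period for a criminal prosecution, so the interval from 2005-04-11 to 2005-07-24 has no effect on the deadline.
None of the other events listed affects the running of the period under the stated rules.
Petrov filed on 2010-02-13, after the 2010-02-06 deadline, so the action is time-barred.

TIME-BARRED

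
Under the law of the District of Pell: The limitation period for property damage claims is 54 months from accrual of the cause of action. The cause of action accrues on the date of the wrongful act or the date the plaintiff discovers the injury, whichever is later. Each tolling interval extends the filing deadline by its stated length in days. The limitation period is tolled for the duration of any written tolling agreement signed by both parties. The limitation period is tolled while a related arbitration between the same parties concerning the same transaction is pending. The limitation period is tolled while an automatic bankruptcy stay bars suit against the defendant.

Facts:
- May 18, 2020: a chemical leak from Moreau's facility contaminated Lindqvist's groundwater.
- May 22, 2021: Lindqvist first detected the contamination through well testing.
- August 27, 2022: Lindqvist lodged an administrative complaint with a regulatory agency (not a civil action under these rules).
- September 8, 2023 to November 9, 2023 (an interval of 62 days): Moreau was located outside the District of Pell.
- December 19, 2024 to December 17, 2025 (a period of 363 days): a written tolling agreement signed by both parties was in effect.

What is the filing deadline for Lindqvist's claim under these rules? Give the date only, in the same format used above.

November 20, 2026

Because discovery on May 22, 2021 post-dates the May 18, 2020 act, accrual under the later-of rule falls on May 22, 2021.
54 months from May 22, 2021 is November 22, 2025.
Because the written tolling agreement ran from December 19, 2024 to December 17, 2025, the deadline is extended by 363 days to November 20, 2026.
The defendant's absence from the jurisdiction from September 8, 2023 to November 9, 2023 does not toll the period, because no stated rule makes the defendant's absence a tolling event.
Nothing else in the chronology tolls or restarts the period.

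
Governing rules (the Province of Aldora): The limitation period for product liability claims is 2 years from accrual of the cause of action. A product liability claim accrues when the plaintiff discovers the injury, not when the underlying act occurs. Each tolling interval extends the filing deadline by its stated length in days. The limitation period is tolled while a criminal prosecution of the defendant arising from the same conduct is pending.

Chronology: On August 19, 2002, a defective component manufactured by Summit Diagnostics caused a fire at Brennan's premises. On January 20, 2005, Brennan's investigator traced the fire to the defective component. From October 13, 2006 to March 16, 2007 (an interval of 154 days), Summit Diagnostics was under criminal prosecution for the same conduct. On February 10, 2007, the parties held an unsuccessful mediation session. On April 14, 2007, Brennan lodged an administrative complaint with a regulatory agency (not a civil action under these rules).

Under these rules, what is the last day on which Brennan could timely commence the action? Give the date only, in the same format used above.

June 23, 2007

The claim did not accrue until Brennan discovered the injury on January 20, 2005; the August 19, 2002 act date does not start the clock under the stated rule.
The untolled deadline — 2 years after January 20, 2005 — is January 20, 2007.
Because the pending criminal prosecution ran from October 13, 2006 to March 16, 2007, the deadline is extended by 154 days to June 23, 2007.
None of the other events listed affects the running of the period under the stated rules.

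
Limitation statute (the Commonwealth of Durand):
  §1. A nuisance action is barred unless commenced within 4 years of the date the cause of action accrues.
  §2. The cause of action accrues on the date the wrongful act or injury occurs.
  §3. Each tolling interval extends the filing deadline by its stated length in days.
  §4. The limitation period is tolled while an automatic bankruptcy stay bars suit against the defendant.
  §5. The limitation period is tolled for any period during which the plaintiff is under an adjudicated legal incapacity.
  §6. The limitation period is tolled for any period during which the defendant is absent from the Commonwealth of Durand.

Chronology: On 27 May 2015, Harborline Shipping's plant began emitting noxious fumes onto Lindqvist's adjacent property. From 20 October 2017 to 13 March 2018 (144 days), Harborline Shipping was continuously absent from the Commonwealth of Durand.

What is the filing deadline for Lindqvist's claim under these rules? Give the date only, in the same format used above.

The limitation period began to run on 27 May 2015.
The untolled deadline — 4 years after 27 May 2015 — is 27 May 2019.
Because the defendant's absence from the jurisdiction ran from 20 October 2017 to 13 March 2018, the deadline is extended by 144 days to 18 October 2019.

18 October 2019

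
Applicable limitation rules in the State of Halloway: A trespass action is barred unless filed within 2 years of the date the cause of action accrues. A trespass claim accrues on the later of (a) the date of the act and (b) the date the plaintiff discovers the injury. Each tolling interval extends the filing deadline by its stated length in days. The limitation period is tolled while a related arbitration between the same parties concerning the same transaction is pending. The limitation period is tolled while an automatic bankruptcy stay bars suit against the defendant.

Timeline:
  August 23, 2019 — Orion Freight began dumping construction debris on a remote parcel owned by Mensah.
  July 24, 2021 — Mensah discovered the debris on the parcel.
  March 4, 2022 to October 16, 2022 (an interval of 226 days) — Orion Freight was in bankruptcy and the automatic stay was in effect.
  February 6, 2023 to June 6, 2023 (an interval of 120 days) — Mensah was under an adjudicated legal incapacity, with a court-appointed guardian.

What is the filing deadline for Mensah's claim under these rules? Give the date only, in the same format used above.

The claim accrued on July 24, 2021 — the later of the August 23, 2019 act and the July 24, 2021 discovery.
2 years from July 24, 2021 is July 24, 2023.
The period was tolled for 226 days by the automatic bankruptcy stay (March 4, 2022 to October 16, 2022), pushing the deadline to March 6, 2024.
No stated provision tolls the period for the plaintiff's incapacity, so the interval from February 6, 2023 to June 6, 2023 has no effect on the deadline.

March 6, 2024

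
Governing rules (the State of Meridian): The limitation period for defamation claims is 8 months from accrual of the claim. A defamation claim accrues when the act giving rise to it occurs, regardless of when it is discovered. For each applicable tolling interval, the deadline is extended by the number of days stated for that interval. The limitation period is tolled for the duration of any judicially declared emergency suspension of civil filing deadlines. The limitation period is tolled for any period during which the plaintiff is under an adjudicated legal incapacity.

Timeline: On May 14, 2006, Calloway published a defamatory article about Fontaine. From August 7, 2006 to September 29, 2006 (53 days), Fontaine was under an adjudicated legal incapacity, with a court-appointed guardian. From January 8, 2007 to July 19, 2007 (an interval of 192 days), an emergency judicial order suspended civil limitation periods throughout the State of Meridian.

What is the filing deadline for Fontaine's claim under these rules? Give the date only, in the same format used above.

September 16, 2007

The claim accrued on May 14, 2006, when the wrongful act occurred.
Adding the 8 months base period to May 14, 2006 gives a deadline of January 14, 2007, before any tolling.
The period was tolled for 53 days by the plaintiff's legal incapacity (August 7, 2006 to September 29, 2006), pushing the deadline to March 8, 2007.
The emergency suspension of filing deadlines from January 8, 2007 to July 19, 2007 tolled the period for 192 days, extending the deadline to September 16, 2007.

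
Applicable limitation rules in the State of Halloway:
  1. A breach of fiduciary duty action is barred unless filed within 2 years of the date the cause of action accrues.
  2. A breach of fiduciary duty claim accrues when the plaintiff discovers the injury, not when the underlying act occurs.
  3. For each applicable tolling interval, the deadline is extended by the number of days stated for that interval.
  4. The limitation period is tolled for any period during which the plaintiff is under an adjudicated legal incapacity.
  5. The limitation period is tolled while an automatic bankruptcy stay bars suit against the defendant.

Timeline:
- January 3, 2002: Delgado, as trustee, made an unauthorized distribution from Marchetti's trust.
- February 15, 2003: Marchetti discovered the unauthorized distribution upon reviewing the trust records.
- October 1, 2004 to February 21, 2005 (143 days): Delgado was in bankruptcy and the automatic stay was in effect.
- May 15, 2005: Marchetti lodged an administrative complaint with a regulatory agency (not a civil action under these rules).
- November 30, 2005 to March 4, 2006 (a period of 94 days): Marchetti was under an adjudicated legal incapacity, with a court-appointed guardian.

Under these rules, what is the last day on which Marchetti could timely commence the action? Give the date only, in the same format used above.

Accrual is tied to discovery, so the period began on February 15, 2003 rather than on January 3, 2002 when the act occurred.
2 years from February 15, 2003 is February 15, 2005.
The automatic bankruptcy stay from October 1, 2004 to February 21, 2005 tolled the period for 143 days, extending the deadline to July 8, 2005.
By the time the plaintiff's legal incapacity began on November 30, 2005, the limitation period had already expired on July 8, 2005; that interval cannot revive it.
None of the other events listed affects the running of the period under the stated rules.

July 8, 2005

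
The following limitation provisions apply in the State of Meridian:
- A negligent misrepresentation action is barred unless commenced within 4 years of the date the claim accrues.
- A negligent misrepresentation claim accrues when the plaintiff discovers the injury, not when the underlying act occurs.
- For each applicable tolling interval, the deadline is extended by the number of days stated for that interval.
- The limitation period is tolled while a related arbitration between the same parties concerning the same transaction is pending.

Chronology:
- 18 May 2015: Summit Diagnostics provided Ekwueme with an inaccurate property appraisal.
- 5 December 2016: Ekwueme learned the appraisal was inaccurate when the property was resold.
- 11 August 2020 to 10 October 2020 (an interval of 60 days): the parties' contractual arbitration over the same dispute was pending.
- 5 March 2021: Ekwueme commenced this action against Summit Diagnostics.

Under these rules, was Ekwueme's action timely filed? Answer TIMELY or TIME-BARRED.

Under the discovery rule, the claim accrued on 5 December 2016, when Ekwueme discovered the injury — not on the 18 May 2015 date of the underlying act.
The untolled deadline — 4 years after 5 December 2016 — is 5 December 2020.
The period was tolled for 60 days by the pending related arbitration (11 August 2020 to 10 October 2020), pushing the deadline to 3 February 2021.
Ekwueme filed on 5 March 2021, after the 3 February 2021 deadline, so the action is time-barred.

TIME-BARRED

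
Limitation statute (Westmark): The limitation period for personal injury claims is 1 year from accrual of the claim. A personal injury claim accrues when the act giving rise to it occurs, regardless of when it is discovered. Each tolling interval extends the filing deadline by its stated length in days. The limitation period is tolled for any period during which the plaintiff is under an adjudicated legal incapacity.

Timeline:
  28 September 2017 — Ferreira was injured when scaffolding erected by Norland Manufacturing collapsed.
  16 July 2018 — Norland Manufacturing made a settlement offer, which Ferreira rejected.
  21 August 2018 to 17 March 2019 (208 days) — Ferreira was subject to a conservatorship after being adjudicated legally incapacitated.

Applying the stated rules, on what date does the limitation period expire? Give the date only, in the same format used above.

The claim accrued on 28 September 2017, when the wrongful act occurred.
1 year from 28 September 2017 is 28 September 2018.
The plaintiff's legal incapacity from 21 August 2018 to 17 March 2019 tolled the period for 208 days, extending the deadline to 24 April 2019.
None of the other events listed affects the running of the period under the stated rules.

24 April 2019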